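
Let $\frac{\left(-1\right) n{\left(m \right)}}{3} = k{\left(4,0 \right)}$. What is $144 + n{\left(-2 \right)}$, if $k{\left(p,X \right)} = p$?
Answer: $132$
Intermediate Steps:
$n{\left(m \right)} = -12$ ($n{\left(m \right)} = \left(-3\right) 4 = -12$)
$144 + n{\left(-2 \right)} = 144 - 12 = 132$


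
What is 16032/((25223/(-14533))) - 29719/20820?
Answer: -4851665028257/525142860 ≈ -9238.8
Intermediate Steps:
16032/((25223/(-14533))) - 29719/20820 = 16032/((25223*(-1/14533))) - 29719*1/20820 = 16032/(-25223/14533) - 29719/20820 = 16032*(-14533/25223) - 29719/20820 = -232993056/25223 - 29719/20820 = -4851665028257/525142860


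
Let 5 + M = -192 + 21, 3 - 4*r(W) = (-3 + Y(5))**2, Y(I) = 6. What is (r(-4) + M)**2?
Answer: 126025/4 ≈ 31506.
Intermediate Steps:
r(W) = -3/2 (r(W) = 3/4 - (-3 + 6)**2/4 = 3/4 - 1/4*3**2 = 3/4 - 1/4*9 = 3/4 - 9/4 = -3/2)
M = -176 (M = -5 + (-192 + 21) = -5 - 171 = -176)
(r(-4) + M)**2 = (-3/2 - 176)**2 = (-355/2)**2 = 126025/4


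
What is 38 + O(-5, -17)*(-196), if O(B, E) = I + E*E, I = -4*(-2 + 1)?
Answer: -57390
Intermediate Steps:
I = 4 (I = -4*(-1) = 4)
O(B, E) = 4 + E**2 (O(B, E) = 4 + E*E = 4 + E**2)
38 + O(-5, -17)*(-196) = 38 + (4 + (-17)**2)*(-196) = 38 + (4 + 289)*(-196) = 38 + 293*(-196) = 38 - 57428 = -57390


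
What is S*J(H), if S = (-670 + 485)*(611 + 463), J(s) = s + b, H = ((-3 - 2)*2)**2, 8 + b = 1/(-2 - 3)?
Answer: -18239742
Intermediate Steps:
b = -41/5 (b = -8 + 1/(-2 - 3) = -8 + 1/(-5) = -8 - 1/5 = -41/5 ≈ -8.2000)
H = 100 (H = (-5*2)**2 = (-10)**2 = 100)
J(s) = -41/5 + s (J(s) = s - 41/5 = -41/5 + s)
S = -198690 (S = -185*1074 = -198690)
S*J(H) = -198690*(-41/5 + 100) = -198690*459/5 = -18239742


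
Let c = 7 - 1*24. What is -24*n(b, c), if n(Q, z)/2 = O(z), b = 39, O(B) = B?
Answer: 816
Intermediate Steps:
c = -17 (c = 7 - 24 = -17)
n(Q, z) = 2*z
-24*n(b, c) = -48*(-17) = -24*(-34) = 816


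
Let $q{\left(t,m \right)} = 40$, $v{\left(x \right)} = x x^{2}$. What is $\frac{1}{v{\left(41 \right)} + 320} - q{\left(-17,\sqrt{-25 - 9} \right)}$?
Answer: $- \frac{2769639}{69241} \approx -40.0$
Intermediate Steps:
$v{\left(x \right)} = x^{3}$
$\frac{1}{v{\left(41 \right)} + 320} - q{\left(-17,\sqrt{-25 - 9} \right)} = \frac{1}{41^{3} + 320} - 40 = \frac{1}{68921 + 320} - 40 = \frac{1}{69241} - 40 = - \frac{2769639}{69241}$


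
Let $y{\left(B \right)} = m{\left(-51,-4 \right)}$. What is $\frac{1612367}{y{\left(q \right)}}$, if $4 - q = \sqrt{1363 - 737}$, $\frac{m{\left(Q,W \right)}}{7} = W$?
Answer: $- \frac{1612367}{28} \approx -57585.0$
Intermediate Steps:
$m{\left(Q,W \right)} = 7 W$
$q = 4 - \sqrt{626}$ ($q = 4 - \sqrt{1363 - 737} = 4 - \sqrt{626} \approx -21.02$)
$y{\left(B \right)} = -28$ ($y{\left(B \right)} = 7 \left(-4\right) = -28$)
$\frac{1612367}{y{\left(q \right)}} = \frac{1612367}{-28} = 1612367 \left(- \frac{1}{28}\right) = - \frac{1612367}{28}$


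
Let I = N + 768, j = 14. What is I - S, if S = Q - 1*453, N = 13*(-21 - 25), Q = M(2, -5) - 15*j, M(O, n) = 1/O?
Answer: 1665/2 ≈ 832.50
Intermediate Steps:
Q = -419/2 (Q = 1/2 - 15*14 = ½ - 210 = -419/2 ≈ -209.50)
N = -598 (N = 13*(-46) = -598)
I = 170 (I = -598 + 768 = 170)
S = -1325/2 (S = -419/2 - 1*453 = -419/2 - 453 = -1325/2 ≈ -662.50)
I - S = 170 - 1*(-1325/2) = 170 + 1325/2 = 1665/2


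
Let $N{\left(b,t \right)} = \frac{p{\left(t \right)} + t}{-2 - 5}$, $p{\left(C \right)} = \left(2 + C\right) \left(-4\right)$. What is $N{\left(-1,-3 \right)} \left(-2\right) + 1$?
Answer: $\frac{9}{7} \approx 1.2857$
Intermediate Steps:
$p{\left(C \right)} = -8 - 4 C$
$N{\left(b,t \right)} = \frac{8}{7} + \frac{3 t}{7}$ ($N{\left(b,t \right)} = \frac{\left(-8 - 4 t\right) + t}{-2 - 5} = \frac{-8 - 3 t}{-7} = \left(-8 - 3 t\right) \left(- \frac{1}{7}\right) = \frac{8}{7} + \frac{3 t}{7}$)
$N{\left(-1,-3 \right)} \left(-2\right) + 1 = \left(\frac{8}{7} + \frac{3}{7} \left(-3\right)\right) \left(-2\right) + 1 = \left(\frac{8}{7} - \frac{9}{7}\right) \left(-2\right) + 1 = \left(- \frac{1}{7}\right) \left(-2\right) + 1 = \frac{2}{7} + 1 = \frac{9}{7}$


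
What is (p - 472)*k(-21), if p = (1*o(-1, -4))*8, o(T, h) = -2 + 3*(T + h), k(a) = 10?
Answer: -6080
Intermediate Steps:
o(T, h) = -2 + 3*T + 3*h (o(T, h) = -2 + (3*T + 3*h) = -2 + 3*T + 3*h)
p = -136 (p = (1*(-2 + 3*(-1) + 3*(-4)))*8 = (1*(-2 - 3 - 12))*8 = (1*(-17))*8 = -17*8 = -136)
(p - 472)*k(-21) = (-136 - 472)*10 = -608*10 = -6080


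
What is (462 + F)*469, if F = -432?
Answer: 14070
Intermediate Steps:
(462 + F)*469 = (462 - 432)*469 = 30*469 = 14070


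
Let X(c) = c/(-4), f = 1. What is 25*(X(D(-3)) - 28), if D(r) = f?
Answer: -2825/4 ≈ -706.25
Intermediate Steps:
D(r) = 1
X(c) = -c/4 (X(c) = c*(-¼) = -c/4)
25*(X(D(-3)) - 28) = 25*(-¼*1 - 28) = 25*(-¼ - 28) = 25*(-113/4) = -2825/4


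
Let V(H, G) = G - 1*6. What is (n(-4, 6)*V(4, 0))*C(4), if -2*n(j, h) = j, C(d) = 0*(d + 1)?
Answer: 0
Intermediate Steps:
C(d) = 0 (C(d) = 0*(1 + d) = 0)
n(j, h) = -j/2
V(H, G) = -6 + G (V(H, G) = G - 6 = -6 + G)
(n(-4, 6)*V(4, 0))*C(4) = ((-½*(-4))*(-6 + 0))*0 = (2*(-6))*0 = -12*0 = 0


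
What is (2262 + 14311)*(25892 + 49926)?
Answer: 1256531714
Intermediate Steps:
(2262 + 14311)*(25892 + 49926) = 16573*75818 = 1256531714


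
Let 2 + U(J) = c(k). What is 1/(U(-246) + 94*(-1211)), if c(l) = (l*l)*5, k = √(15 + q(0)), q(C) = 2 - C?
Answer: -1/113751 ≈ -8.7911e-6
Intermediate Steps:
k = √17 (k = √(15 + (2 - 1*0)) = √(15 + (2 + 0)) = √(15 + 2) = √17 ≈ 4.1231)
c(l) = 5*l² (c(l) = l²*5 = 5*l²)
U(J) = 83 (U(J) = -2 + 5*(√17)² = -2 + 5*17 = -2 + 85 = 83)
1/(U(-246) + 94*(-1211)) = 1/(83 + 94*(-1211)) = 1/(83 - 113834) = 1/(-113751) = -1/113751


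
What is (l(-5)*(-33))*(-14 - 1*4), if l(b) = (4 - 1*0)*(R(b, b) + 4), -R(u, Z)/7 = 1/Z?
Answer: 64152/5 ≈ 12830.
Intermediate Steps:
R(u, Z) = -7/Z
l(b) = 16 - 28/b (l(b) = (4 - 1*0)*(-7/b + 4) = (4 + 0)*(4 - 7/b) = 4*(4 - 7/b) = 16 - 28/b)
(l(-5)*(-33))*(-14 - 1*4) = ((16 - 28/(-5))*(-33))*(-14 - 1*4) = ((16 - 28*(-⅕))*(-33))*(-14 - 4) = ((16 + 28/5)*(-33))*(-18) = ((108/5)*(-33))*(-18) = -3564/5*(-18) = 64152/5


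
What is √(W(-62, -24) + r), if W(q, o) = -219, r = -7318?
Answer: I*√7537 ≈ 86.816*I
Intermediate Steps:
√(W(-62, -24) + r) = √(-219 - 7318) = √(-7537) = I*√7537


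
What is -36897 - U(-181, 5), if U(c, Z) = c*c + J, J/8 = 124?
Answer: -70650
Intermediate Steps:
J = 992 (J = 8*124 = 992)
U(c, Z) = 992 + c**2 (U(c, Z) = c*c + 992 = c**2 + 992 = 992 + c**2)
-36897 - U(-181, 5) = -36897 - (992 + (-181)**2) = -36897 - (992 + 32761) = -36897 - 1*33753 = -36897 - 33753 = -70650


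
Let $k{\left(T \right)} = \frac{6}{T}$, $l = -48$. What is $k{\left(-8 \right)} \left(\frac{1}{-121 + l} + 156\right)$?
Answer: $- \frac{79089}{676} \approx -117.0$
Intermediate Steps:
$k{\left(-8 \right)} \left(\frac{1}{-121 + l} + 156\right) = \frac{6}{-8} \left(\frac{1}{-121 - 48} + 156\right) = 6 \left(- \frac{1}{8}\right) \left(\frac{1}{-169} + 156\right) = - \frac{3 \left(- \frac{1}{169} + 156\right)}{4} = \left(- \frac{3}{4}\right) \frac{26363}{169} = - \frac{79089}{676}$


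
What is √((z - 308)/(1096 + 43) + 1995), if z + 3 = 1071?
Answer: √2589021035/1139 ≈ 44.673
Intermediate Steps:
z = 1068 (z = -3 + 1071 = 1068)
√((z - 308)/(1096 + 43) + 1995) = √((1068 - 308)/(1096 + 43) + 1995) = √(760/1139 + 1995) = √(2273065/1139) = √2589021035/1139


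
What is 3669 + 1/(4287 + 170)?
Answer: 16352734/4457 ≈ 3669.0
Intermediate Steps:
3669 + 1/(4287 + 170) = 3669 + 1/4457 = 16352734/4457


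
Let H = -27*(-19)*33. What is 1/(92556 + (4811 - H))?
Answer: 1/80438 ≈ 1.2432e-5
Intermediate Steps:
H = 16929 (H = 513*33 = 16929)
1/(92556 + (4811 - H)) = 1/(92556 + (4811 - 1*16929)) = 1/(92556 + (4811 - 16929)) = 1/(92556 - 12118) = 1/80438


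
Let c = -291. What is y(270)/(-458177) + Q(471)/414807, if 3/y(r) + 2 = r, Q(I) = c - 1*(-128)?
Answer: -20016248489/50934747192852 ≈ -0.00039298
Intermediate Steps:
Q(I) = -163 (Q(I) = -291 - 1*(-128) = -291 + 128 = -163)
y(r) = 3/(-2 + r)
y(270)/(-458177) + Q(471)/414807 = (3/(-2 + 270))/(-458177) - 163/414807 = (3/268)*(-1/458177) - 163*1/414807 = (3*(1/268))*(-1/458177) - 163/414807 = (3/268)*(-1/458177) - 163/414807 = -3/122791436 - 163/414807 = -20016248489/50934747192852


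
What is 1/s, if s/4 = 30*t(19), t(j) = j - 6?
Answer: 1/1560 ≈ 0.00064103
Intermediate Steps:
t(j) = -6 + j
s = 1560 (s = 4*(30*(-6 + 19)) = 4*(30*13) = 4*390 = 1560)
1/s = 1/1560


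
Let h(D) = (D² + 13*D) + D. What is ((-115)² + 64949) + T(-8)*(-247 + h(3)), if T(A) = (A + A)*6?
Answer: 96990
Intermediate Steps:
h(D) = D² + 14*D
T(A) = 12*A (T(A) = (2*A)*6 = 12*A)
((-115)² + 64949) + T(-8)*(-247 + h(3)) = ((-115)² + 64949) + (12*(-8))*(-247 + 3*(14 + 3)) = (13225 + 64949) - 96*(-247 + 3*17) = 78174 - 96*(-247 + 51) = 78174 - 96*(-196) = 78174 + 18816 = 96990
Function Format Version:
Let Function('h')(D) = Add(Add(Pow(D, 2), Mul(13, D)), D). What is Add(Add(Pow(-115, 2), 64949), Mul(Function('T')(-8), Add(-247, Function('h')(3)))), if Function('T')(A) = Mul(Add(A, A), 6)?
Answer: 96990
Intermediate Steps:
Function('h')(D) = Add(Pow(D, 2), Mul(14, D))
Function('T')(A) = Mul(12, A) (Function('T')(A) = Mul(Mul(2, A), 6) = Mul(12, A))
Add(Add(Pow(-115, 2), 64949), Mul(Function('T')(-8), Add(-247, Function('h')(3)))) = Add(Add(Pow(-115, 2), 64949), Mul(Mul(12, -8), Add(-247, Mul(3, Add(14, 3))))) = Add(Add(13225, 64949), Mul(-96, Add(-247, Mul(3, 17)))) = Add(78174, Mul(-96, Add(-247, 51))) = Add(78174, Mul(-96, -196)) = Add(78174, 18816) = 96990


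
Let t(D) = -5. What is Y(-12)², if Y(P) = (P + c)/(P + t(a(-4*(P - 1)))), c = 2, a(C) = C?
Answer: 100/289 ≈ 0.34602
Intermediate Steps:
Y(P) = (2 + P)/(-5 + P) (Y(P) = (P + 2)/(P - 5) = (2 + P)/(-5 + P))
Y(-12)² = ((2 - 12)/(-5 - 12))² = (-10/(-17))² = (-1/17*(-10))² = (10/17)² = 100/289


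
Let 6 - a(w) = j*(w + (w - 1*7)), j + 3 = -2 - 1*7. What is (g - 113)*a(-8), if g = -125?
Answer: 64260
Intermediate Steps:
j = -12 (j = -3 + (-2 - 1*7) = -3 + (-2 - 7) = -3 - 9 = -12)
a(w) = -78 + 24*w (a(w) = 6 - (-12)*(w + (w - 1*7)) = 6 - (-12)*(w + (w - 7)) = 6 - (-12)*(w + (-7 + w)) = 6 - (-12)*(-7 + 2*w) = 6 - (84 - 24*w) = 6 + (-84 + 24*w) = -78 + 24*w)
(g - 113)*a(-8) = (-125 - 113)*(-78 + 24*(-8)) = -238*(-78 - 192) = -238*(-270) = 64260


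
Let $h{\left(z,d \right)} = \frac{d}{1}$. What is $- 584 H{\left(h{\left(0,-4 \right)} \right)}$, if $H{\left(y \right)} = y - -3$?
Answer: $584$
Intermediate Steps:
$h{\left(z,d \right)} = d$ ($h{\left(z,d \right)} = d 1 = d$)
$H{\left(y \right)} = 3 + y$ ($H{\left(y \right)} = y + 3 = 3 + y$)
$- 584 H{\left(h{\left(0,-4 \right)} \right)} = - 584 \left(3 - 4\right) = \left(-584\right) \left(-1\right) = 584$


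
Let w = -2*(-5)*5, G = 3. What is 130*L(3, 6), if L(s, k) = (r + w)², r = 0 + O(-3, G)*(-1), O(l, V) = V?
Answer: 287170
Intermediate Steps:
r = -3 (r = 0 + 3*(-1) = 0 - 3 = -3)
w = 50 (w = 10*5 = 50)
L(s, k) = 2209 (L(s, k) = (-3 + 50)² = 47² = 2209)
130*L(3, 6) = 130*2209 = 287170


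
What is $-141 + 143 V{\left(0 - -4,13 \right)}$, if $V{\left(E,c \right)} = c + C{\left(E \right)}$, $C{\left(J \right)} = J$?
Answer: $2290$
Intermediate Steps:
$V{\left(E,c \right)} = E + c$ ($V{\left(E,c \right)} = c + E = E + c$)
$-141 + 143 V{\left(0 - -4,13 \right)} = -141 + 143 \left(\left(0 - -4\right) + 13\right) = -141 + 143 \left(\left(0 + 4\right) + 13\right) = -141 + 143 \left(4 + 13\right) = -141 + 143 \cdot 17 = -141 + 2431 = 2290$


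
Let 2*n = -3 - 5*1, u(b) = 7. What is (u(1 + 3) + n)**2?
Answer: 9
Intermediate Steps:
n = -4 (n = (-3 - 5*1)/2 = (-3 - 5)/2 = (1/2)*(-8) = -4)
(u(1 + 3) + n)**2 = (7 - 4)**2 = 3**2 = 9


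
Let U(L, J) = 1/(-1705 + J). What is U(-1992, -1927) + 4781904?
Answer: 17367875327/3632 ≈ 4.7819e+6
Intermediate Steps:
U(-1992, -1927) + 4781904 = 1/(-1705 - 1927) + 4781904 = 1/(-3632) + 4781904 = -1/3632 + 4781904 = 17367875327/3632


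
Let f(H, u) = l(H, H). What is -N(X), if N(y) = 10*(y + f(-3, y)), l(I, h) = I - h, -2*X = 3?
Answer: 15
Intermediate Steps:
X = -3/2 (X = -½*3 = -3/2 ≈ -1.5000)
f(H, u) = 0 (f(H, u) = H - H = 0)
N(y) = 10*y (N(y) = 10*(y + 0) = 10*y)
-N(X) = -10*(-3)/2 = -1*(-15) = 15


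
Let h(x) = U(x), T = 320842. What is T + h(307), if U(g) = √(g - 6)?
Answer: 320842 + √301 ≈ 3.2086e+5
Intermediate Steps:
U(g) = √(-6 + g)
h(x) = √(-6 + x)
T + h(307) = 320842 + √(-6 + 307) = 320842 + √301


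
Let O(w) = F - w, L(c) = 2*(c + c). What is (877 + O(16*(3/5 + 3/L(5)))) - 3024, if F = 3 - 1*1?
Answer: -2157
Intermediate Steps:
L(c) = 4*c (L(c) = 2*(2*c) = 4*c)
F = 2 (F = 3 - 1 = 2)
O(w) = 2 - w
(877 + O(16*(3/5 + 3/L(5)))) - 3024 = (877 + (2 - 16*(3/5 + 3/((4*5))))) - 3024 = (877 + (2 - 16*(3*(⅕) + 3/20))) - 3024 = (877 + (2 - 16*(⅗ + 3*(1/20)))) - 3024 = (877 + (2 - 16*(⅗ + 3/20))) - 3024 = (877 + (2 - 16*3/4)) - 3024 = (877 + (2 - 1*12)) - 3024 = (877 + (2 - 12)) - 3024 = (877 - 10) - 3024 = 867 - 3024 = -2157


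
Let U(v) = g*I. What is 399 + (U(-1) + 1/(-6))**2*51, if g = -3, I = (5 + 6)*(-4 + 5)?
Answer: 678005/12 ≈ 56500.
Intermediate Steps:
I = 11 (I = 11*1 = 11)
U(v) = -33 (U(v) = -3*11 = -33)
399 + (U(-1) + 1/(-6))**2*51 = 399 + (-33 + 1/(-6))**2*51 = 399 + (-33 - 1/6)**2*51 = 399 + (-199/6)**2*51 = 399 + (39601/36)*51 = 399 + 673217/12 = 678005/12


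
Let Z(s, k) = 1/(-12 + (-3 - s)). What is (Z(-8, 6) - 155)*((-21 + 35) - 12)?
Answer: -2172/7 ≈ -310.29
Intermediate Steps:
Z(s, k) = 1/(-15 - s)
(Z(-8, 6) - 155)*((-21 + 35) - 12) = (-1/(15 - 8) - 155)*((-21 + 35) - 12) = (-1/7 - 155)*(14 - 12) = (-1*⅐ - 155)*2 = (-⅐ - 155)*2 = -1086/7*2 = -2172/7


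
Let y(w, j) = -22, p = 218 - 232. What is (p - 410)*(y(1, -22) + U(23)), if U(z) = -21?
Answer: 18232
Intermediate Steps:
p = -14
(p - 410)*(y(1, -22) + U(23)) = (-14 - 410)*(-22 - 21) = -424*(-43) = 18232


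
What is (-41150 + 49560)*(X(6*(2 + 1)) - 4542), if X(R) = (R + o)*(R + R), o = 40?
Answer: -20638140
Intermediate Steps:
X(R) = 2*R*(40 + R) (X(R) = (R + 40)*(R + R) = (40 + R)*(2*R) = 2*R*(40 + R))
(-41150 + 49560)*(X(6*(2 + 1)) - 4542) = (-41150 + 49560)*(2*(6*(2 + 1))*(40 + 6*(2 + 1)) - 4542) = 8410*(2*(6*3)*(40 + 6*3) - 4542) = 8410*(2*18*(40 + 18) - 4542) = 8410*(2*18*58 - 4542) = 8410*(2088 - 4542) = 8410*(-2454) = -20638140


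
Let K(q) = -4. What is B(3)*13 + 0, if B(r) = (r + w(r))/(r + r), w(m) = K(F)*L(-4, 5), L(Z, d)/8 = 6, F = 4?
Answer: -819/2 ≈ -409.50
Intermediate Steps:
L(Z, d) = 48 (L(Z, d) = 8*6 = 48)
w(m) = -192 (w(m) = -4*48 = -192)
B(r) = (-192 + r)/(2*r) (B(r) = (r - 192)/(r + r) = (-192 + r)/((2*r)) = (-192 + r)*(1/(2*r)) = (-192 + r)/(2*r))
B(3)*13 + 0 = ((1/2)*(-192 + 3)/3)*13 + 0 = ((1/2)*(1/3)*(-189))*13 + 0 = -63/2*13 + 0 = -819/2 + 0 = -819/2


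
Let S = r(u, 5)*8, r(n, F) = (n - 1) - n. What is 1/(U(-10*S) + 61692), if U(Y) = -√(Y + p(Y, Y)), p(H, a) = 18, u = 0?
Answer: 30846/1902951383 + 7*√2/3805902766 ≈ 1.6212e-5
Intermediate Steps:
r(n, F) = -1 (r(n, F) = (-1 + n) - n = -1)
S = -8 (S = -1*8 = -8)
U(Y) = -√(18 + Y) (U(Y) = -√(Y + 18) = -√(18 + Y))
1/(U(-10*S) + 61692) = 1/(-√(18 - 10*(-8)) + 61692) = 1/(-√(18 + 80) + 61692) = 1/(-√98 + 61692) = 1/(-7*√2 + 61692) = 1/(61692 - 7*√2)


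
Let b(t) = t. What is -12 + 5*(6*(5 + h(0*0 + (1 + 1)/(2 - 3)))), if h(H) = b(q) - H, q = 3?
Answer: 288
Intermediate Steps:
h(H) = 3 - H
-12 + 5*(6*(5 + h(0*0 + (1 + 1)/(2 - 3)))) = -12 + 5*(6*(5 + (3 - (0*0 + (1 + 1)/(2 - 3))))) = -12 + 5*(6*(5 + (3 - (0 + 2/(-1))))) = -12 + 5*(6*(5 + (3 - (0 + 2*(-1))))) = -12 + 5*(6*(5 + (3 - (0 - 2)))) = -12 + 5*(6*(5 + (3 - 1*(-2)))) = -12 + 5*(6*(5 + (3 + 2))) = -12 + 5*(6*(5 + 5)) = -12 + 5*(6*10) = -12 + 5*60 = -12 + 300 = 288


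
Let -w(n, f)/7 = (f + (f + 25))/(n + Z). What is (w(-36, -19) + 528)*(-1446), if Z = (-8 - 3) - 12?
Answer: -44914206/59 ≈ -7.6126e+5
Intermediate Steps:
Z = -23 (Z = -11 - 12 = -23)
w(n, f) = -7*(25 + 2*f)/(-23 + n) (w(n, f) = -7*(f + (f + 25))/(n - 23) = -7*(f + (25 + f))/(-23 + n) = -7*(25 + 2*f)/(-23 + n))
(w(-36, -19) + 528)*(-1446) = (7*(-25 - 2*(-19))/(-23 - 36) + 528)*(-1446) = (7*(-25 + 38)/(-59) + 528)*(-1446) = (7*(-1/59)*13 + 528)*(-1446) = (-91/59 + 528)*(-1446) = (31061/59)*(-1446) = -44914206/59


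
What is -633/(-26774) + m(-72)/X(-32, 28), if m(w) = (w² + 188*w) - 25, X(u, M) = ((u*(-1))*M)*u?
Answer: 121217587/383832064 ≈ 0.31581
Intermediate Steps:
X(u, M) = -M*u² (X(u, M) = ((-u)*M)*u = (-M*u)*u = -M*u²)
m(w) = -25 + w² + 188*w
-633/(-26774) + m(-72)/X(-32, 28) = -633/(-26774) + (-25 + (-72)² + 188*(-72))/((-1*28*(-32)²)) = -633*(-1/26774) + (-25 + 5184 - 13536)/((-1*28*1024)) = 633/26774 - 8377/(-28672) = 633/26774 - 8377*(-1/28672) = 633/26774 + 8377/28672 = 121217587/383832064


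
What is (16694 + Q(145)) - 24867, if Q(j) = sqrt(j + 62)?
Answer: -8173 + 3*sqrt(23) ≈ -8158.6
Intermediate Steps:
Q(j) = sqrt(62 + j)
(16694 + Q(145)) - 24867 = (16694 + sqrt(62 + 145)) - 24867 = (16694 + sqrt(207)) - 24867 = (16694 + 3*sqrt(23)) - 24867 = -8173 + 3*sqrt(23)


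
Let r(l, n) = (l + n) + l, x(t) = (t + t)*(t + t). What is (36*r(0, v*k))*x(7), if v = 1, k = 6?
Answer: 42336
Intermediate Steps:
x(t) = 4*t² (x(t) = (2*t)*(2*t) = 4*t²)
r(l, n) = n + 2*l
(36*r(0, v*k))*x(7) = (36*(1*6 + 2*0))*(4*7²) = (36*(6 + 0))*(4*49) = (36*6)*196 = 216*196 = 42336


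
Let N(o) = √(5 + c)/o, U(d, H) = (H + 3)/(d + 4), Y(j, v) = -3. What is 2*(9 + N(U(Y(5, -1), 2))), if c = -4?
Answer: 92/5 ≈ 18.400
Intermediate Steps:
U(d, H) = (3 + H)/(4 + d)
N(o) = 1/o (N(o) = √(5 - 4)/o = √1/o = 1/o)
2*(9 + N(U(Y(5, -1), 2))) = 2*(9 + 1/((3 + 2)/(4 - 3))) = 2*(9 + 1/(5/1)) = 2*(9 + 1/(1*5)) = 2*(9 + 1/5) = 2*(9 + ⅕) = 2*(46/5) = 92/5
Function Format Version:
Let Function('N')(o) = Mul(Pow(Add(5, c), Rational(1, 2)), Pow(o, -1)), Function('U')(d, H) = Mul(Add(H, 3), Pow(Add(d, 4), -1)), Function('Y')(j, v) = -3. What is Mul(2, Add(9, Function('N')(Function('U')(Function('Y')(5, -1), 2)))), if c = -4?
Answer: Rational(92, 5) ≈ 18.400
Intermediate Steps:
Function('U')(d, H) = Mul(Pow(Add(4, d), -1), Add(3, H)) (Function('U')(d, H) = Mul(Add(3, H), Pow(Add(4, d), -1)) = Mul(Pow(Add(4, d), -1), Add(3, H)))
Function('N')(o) = Pow(o, -1) (Function('N')(o) = Mul(Pow(Add(5, -4), Rational(1, 2)), Pow(o, -1)) = Mul(Pow(1, Rational(1, 2)), Pow(o, -1)) = Mul(1, Pow(o, -1)) = Pow(o, -1))
Mul(2, Add(9, Function('N')(Function('U')(Function('Y')(5, -1), 2)))) = Mul(2, Add(9, Pow(Mul(Pow(Add(4, -3), -1), Add(3, 2)), -1))) = Mul(2, Add(9, Pow(Mul(Pow(1, -1), 5), -1))) = Mul(2, Add(9, Pow(Mul(1, 5), -1))) = Mul(2, Add(9, Pow(5, -1))) = Mul(2, Add(9, Rational(1, 5))) = Mul(2, Rational(46, 5)) = Rational(92, 5)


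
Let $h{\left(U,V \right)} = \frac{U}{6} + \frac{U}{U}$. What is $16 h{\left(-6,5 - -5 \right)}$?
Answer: $0$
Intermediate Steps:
$h{\left(U,V \right)} = 1 + \frac{U}{6}$ ($h{\left(U,V \right)} = U \frac{1}{6} + 1 = \frac{U}{6} + 1 = 1 + \frac{U}{6}$)
$16 h{\left(-6,5 - -5 \right)} = 16 \left(1 + \frac{1}{6} \left(-6\right)\right) = 16 \left(1 - 1\right) = 16 \cdot 0 = 0$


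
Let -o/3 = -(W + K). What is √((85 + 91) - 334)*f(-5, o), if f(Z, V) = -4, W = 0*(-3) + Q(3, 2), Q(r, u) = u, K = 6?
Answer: -4*I*√158 ≈ -50.279*I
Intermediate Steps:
W = 2 (W = 0*(-3) + 2 = 0 + 2 = 2)
o = 24 (o = -(-3)*(2 + 6) = -(-3)*8 = -3*(-8) = 24)
√((85 + 91) - 334)*f(-5, o) = √((85 + 91) - 334)*(-4) = √(176 - 334)*(-4) = √(-158)*(-4) = (I*√158)*(-4) = -4*I*√158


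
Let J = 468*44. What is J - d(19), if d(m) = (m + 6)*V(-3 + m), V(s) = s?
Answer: 20192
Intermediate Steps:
d(m) = (-3 + m)*(6 + m) (d(m) = (m + 6)*(-3 + m) = (6 + m)*(-3 + m) = (-3 + m)*(6 + m))
J = 20592
J - d(19) = 20592 - (-3 + 19)*(6 + 19) = 20592 - 16*25 = 20592 - 1*400 = 20592 - 400 = 20192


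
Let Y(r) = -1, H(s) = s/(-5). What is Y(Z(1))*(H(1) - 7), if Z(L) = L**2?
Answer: 36/5 ≈ 7.2000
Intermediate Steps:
H(s) = -s/5 (H(s) = s*(-1/5) = -s/5)
Y(Z(1))*(H(1) - 7) = -(-1/5*1 - 7) = -(-1/5 - 7) = -1*(-36/5) = 36/5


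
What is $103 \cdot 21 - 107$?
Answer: $2056$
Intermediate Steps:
$103 \cdot 21 - 107 = 2163 - 107 = 2056$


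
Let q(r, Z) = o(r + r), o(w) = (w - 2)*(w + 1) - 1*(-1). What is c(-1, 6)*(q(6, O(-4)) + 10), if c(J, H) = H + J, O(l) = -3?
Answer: 705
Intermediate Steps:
o(w) = 1 + (1 + w)*(-2 + w) (o(w) = (-2 + w)*(1 + w) + 1 = (1 + w)*(-2 + w) + 1 = 1 + (1 + w)*(-2 + w))
q(r, Z) = -1 - 2*r + 4*r² (q(r, Z) = -1 + (r + r)² - (r + r) = -1 + (2*r)² - 2*r = -1 + 4*r² - 2*r = -1 - 2*r + 4*r²)
c(-1, 6)*(q(6, O(-4)) + 10) = (6 - 1)*((-1 - 2*6 + 4*6²) + 10) = 5*((-1 - 12 + 4*36) + 10) = 5*((-1 - 12 + 144) + 10) = 5*(131 + 10) = 5*141 = 705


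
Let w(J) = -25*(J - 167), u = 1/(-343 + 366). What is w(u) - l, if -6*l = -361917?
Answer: -2582697/46 ≈ -56146.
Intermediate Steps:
u = 1/23 ≈ 0.043478
w(J) = 4175 - 25*J (w(J) = -25*(-167 + J) = 4175 - 25*J)
l = 120639/2 (l = -1/6*(-361917) = 120639/2 ≈ 60320.)
w(u) - l = (4175 - 25*1/23) - 1*120639/2 = (4175 - 25/23) - 120639/2 = 96000/23 - 120639/2 = -2582697/46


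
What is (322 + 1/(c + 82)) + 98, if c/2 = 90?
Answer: 110041/262 ≈ 420.00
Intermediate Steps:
c = 180 (c = 2*90 = 180)
(322 + 1/(c + 82)) + 98 = (322 + 1/(180 + 82)) + 98 = (322 + 1/262) + 98 = 84365/262 + 98 = 110041/262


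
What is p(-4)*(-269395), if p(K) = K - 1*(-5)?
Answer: -269395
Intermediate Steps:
p(K) = 5 + K (p(K) = K + 5 = 5 + K)
p(-4)*(-269395) = (5 - 4)*(-269395) = 1*(-269395) = -269395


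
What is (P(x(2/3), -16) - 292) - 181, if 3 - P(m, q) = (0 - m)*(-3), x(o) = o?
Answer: -472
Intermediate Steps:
P(m, q) = 3 - 3*m (P(m, q) = 3 - (0 - m)*(-3) = 3 - (-m)*(-3) = 3 - 3*m)
(P(x(2/3), -16) - 292) - 181 = ((3 - 6/3) - 292) - 181 = ((3 - 3*⅔) - 292) - 181 = ((3 - 2) - 292) - 181 = (1 - 292) - 181 = -291 - 181 = -472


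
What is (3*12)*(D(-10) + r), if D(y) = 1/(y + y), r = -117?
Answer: -21069/5 ≈ -4213.8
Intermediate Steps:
D(y) = 1/(2*y)
(3*12)*(D(-10) + r) = (3*12)*((1/2)/(-10) - 117) = 36*((1/2)*(-1/10) - 117) = 36*(-1/20 - 117) = 36*(-2341/20) = -21069/5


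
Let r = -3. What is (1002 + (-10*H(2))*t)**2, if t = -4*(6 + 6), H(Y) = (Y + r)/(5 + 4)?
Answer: 8099716/9 ≈ 8.9997e+5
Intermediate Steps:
H(Y) = -1/3 + Y/9 (H(Y) = (Y - 3)/(5 + 4) = (-3 + Y)/9 = (-3 + Y)*(1/9) = -1/3 + Y/9)
t = -48 (t = -4*12 = -48)
(1002 + (-10*H(2))*t)**2 = (1002 - 10*(-1/3 + (1/9)*2)*(-48))**2 = (1002 - 10*(-1/3 + 2/9)*(-48))**2 = (1002 - 10*(-1/9)*(-48))**2 = (1002 + (10/9)*(-48))**2 = (1002 - 160/3)**2 = (2846/3)**2 = 8099716/9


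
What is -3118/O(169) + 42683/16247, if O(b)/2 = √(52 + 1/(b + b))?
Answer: 42683/16247 - 20267*√434/1953 ≈ -213.56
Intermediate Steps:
O(b) = 2*√(52 + 1/(2*b)) (O(b) = 2*√(52 + 1/(b + b)) = 2*√(52 + 1/(2*b)))
-3118/O(169) + 42683/16247 = -3118/√(208 + 2/169) + 42683/16247 = -3118*13*√434/3906 + 42683/16247 = -20267*√434/1953 + 42683/16247 = 42683/16247 - 20267*√434/1953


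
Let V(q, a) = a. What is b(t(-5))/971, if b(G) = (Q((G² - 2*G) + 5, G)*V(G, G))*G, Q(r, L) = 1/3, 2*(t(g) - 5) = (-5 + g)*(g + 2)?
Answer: 400/2913 ≈ 0.13732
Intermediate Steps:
t(g) = 5 + (-5 + g)*(2 + g)/2 (t(g) = 5 + ((-5 + g)*(g + 2))/2 = 5 + ((-5 + g)*(2 + g))/2 = 5 + (-5 + g)*(2 + g)/2)
Q(r, L) = ⅓
b(G) = G²/3 (b(G) = (G/3)*G = G²/3)
b(t(-5))/971 = (((½)*(-5)*(-3 - 5))²/3)/971 = (((½)*(-5)*(-8))²/3)*(1/971) = ((⅓)*20²)*(1/971) = ((⅓)*400)*(1/971) = (400/3)*(1/971) = 400/2913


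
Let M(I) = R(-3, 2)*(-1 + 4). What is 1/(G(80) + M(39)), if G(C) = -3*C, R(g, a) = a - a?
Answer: -1/240 ≈ -0.0041667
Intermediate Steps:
R(g, a) = 0
M(I) = 0 (M(I) = 0*(-1 + 4) = 0*3 = 0)
1/(G(80) + M(39)) = 1/(-3*80 + 0) = 1/(-240 + 0) = 1/(-240) = -1/240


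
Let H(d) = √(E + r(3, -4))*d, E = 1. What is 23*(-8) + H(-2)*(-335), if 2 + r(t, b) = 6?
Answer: -184 + 670*√5 ≈ 1314.2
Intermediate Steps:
r(t, b) = 4 (r(t, b) = -2 + 6 = 4)
H(d) = d*√5 (H(d) = √(1 + 4)*d = √5*d = d*√5)
23*(-8) + H(-2)*(-335) = 23*(-8) - 2*√5*(-335) = -184 + 670*√5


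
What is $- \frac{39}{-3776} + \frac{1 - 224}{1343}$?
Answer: $- \frac{789671}{5071168} \approx -0.15572$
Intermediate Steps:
$- \frac{39}{-3776} + \frac{1 - 224}{1343} = \left(-39\right) \left(- \frac{1}{3776}\right) + \left(1 - 224\right) \frac{1}{1343} = \frac{39}{3776} - \frac{223}{1343} = - \frac{789671}{5071168}$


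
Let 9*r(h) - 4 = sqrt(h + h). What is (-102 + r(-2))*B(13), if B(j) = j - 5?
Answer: -7312/9 + 16*I/9 ≈ -812.44 + 1.7778*I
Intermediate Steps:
r(h) = 4/9 + sqrt(2)*sqrt(h)/9 (r(h) = 4/9 + sqrt(h + h)/9 = 4/9 + sqrt(2*h)/9 = 4/9 + (sqrt(2)*sqrt(h))/9 = 4/9 + sqrt(2)*sqrt(h)/9)
B(j) = -5 + j
(-102 + r(-2))*B(13) = (-102 + (4/9 + sqrt(2)*sqrt(-2)/9))*(-5 + 13) = (-102 + (4/9 + sqrt(2)*(I*sqrt(2))/9))*8 = (-102 + (4/9 + 2*I/9))*8 = (-914/9 + 2*I/9)*8 = -7312/9 + 16*I/9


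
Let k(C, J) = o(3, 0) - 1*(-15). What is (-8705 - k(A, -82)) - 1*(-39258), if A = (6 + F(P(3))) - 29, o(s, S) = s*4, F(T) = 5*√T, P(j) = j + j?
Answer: 30526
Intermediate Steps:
P(j) = 2*j
o(s, S) = 4*s
A = -23 + 5*√6 (A = (6 + 5*√(2*3)) - 29 = (6 + 5*√6) - 29 = -23 + 5*√6 ≈ -10.753)
k(C, J) = 27 (k(C, J) = 4*3 - 1*(-15) = 12 + 15 = 27)
(-8705 - k(A, -82)) - 1*(-39258) = (-8705 - 1*27) - 1*(-39258) = (-8705 - 27) + 39258 = -8732 + 39258 = 30526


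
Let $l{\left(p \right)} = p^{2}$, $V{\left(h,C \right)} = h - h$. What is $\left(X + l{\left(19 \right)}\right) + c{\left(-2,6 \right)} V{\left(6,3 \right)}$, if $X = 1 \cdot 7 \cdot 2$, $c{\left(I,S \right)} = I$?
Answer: $375$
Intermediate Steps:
$V{\left(h,C \right)} = 0$
$X = 14$ ($X = 7 \cdot 2 = 14$)
$\left(X + l{\left(19 \right)}\right) + c{\left(-2,6 \right)} V{\left(6,3 \right)} = \left(14 + 19^{2}\right) - 0 = \left(14 + 361\right) + 0 = 375 + 0 = 375$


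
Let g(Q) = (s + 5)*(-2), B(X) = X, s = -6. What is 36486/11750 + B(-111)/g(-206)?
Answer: -615639/11750 ≈ -52.395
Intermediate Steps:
g(Q) = 2 (g(Q) = (-6 + 5)*(-2) = -1*(-2) = 2)
36486/11750 + B(-111)/g(-206) = 36486/11750 - 111/2 = 36486*(1/11750) - 111*1/2 = 18243/5875 - 111/2 = -615639/11750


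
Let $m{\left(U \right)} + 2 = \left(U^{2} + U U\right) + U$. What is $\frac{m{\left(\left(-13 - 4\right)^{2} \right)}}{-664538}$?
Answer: $- \frac{167329}{664538} \approx -0.2518$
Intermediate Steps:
$m{\left(U \right)} = -2 + U + 2 U^{2}$ ($m{\left(U \right)} = -2 + \left(\left(U^{2} + U U\right) + U\right) = -2 + \left(\left(U^{2} + U^{2}\right) + U\right) = -2 + \left(2 U^{2} + U\right) = -2 + \left(U + 2 U^{2}\right) = -2 + U + 2 U^{2}$)
$\frac{m{\left(\left(-13 - 4\right)^{2} \right)}}{-664538} = \frac{-2 + \left(-13 - 4\right)^{2} + 2 \left(\left(-13 - 4\right)^{2}\right)^{2}}{-664538} = \left(-2 + \left(-17\right)^{2} + 2 \left(\left(-17\right)^{2}\right)^{2}\right) \left(- \frac{1}{664538}\right) = \left(-2 + 289 + 2 \cdot 289^{2}\right) \left(- \frac{1}{664538}\right) = \left(-2 + 289 + 2 \cdot 83521\right) \left(- \frac{1}{664538}\right) = \left(-2 + 289 + 167042\right) \left(- \frac{1}{664538}\right) = 167329 \left(- \frac{1}{664538}\right) = - \frac{167329}{664538}$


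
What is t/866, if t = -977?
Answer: -977/866 ≈ -1.1282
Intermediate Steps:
t/866 = -977/866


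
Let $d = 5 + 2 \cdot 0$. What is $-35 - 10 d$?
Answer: $-85$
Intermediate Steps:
$d = 5$ ($d = 5 + 0 = 5$)
$-35 - 10 d = -35 - 50 = -85$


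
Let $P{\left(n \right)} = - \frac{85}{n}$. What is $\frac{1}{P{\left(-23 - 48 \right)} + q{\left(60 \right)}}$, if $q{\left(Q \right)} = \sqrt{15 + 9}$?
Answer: $- \frac{6035}{113759} + \frac{10082 \sqrt{6}}{113759} \approx 0.16404$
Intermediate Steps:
$q{\left(Q \right)} = 2 \sqrt{6}$ ($q{\left(Q \right)} = \sqrt{24} = 2 \sqrt{6}$)
$\frac{1}{P{\left(-23 - 48 \right)} + q{\left(60 \right)}} = \frac{1}{- \frac{85}{-23 - 48} + 2 \sqrt{6}} = \frac{1}{- \frac{85}{-71} + 2 \sqrt{6}} = \frac{1}{\left(-85\right) \left(- \frac{1}{71}\right) + 2 \sqrt{6}} = \frac{1}{\frac{85}{71} + 2 \sqrt{6}}$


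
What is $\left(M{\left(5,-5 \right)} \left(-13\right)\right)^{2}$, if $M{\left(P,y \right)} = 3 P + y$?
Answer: $16900$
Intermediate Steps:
$M{\left(P,y \right)} = y + 3 P$
$\left(M{\left(5,-5 \right)} \left(-13\right)\right)^{2} = \left(\left(-5 + 3 \cdot 5\right) \left(-13\right)\right)^{2} = \left(\left(-5 + 15\right) \left(-13\right)\right)^{2} = \left(10 \left(-13\right)\right)^{2} = \left(-130\right)^{2} = 16900$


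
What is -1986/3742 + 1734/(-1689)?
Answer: -1640497/1053373 ≈ -1.5574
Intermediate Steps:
-1986/3742 + 1734/(-1689) = -1986*1/3742 + 1734*(-1/1689) = -993/1871 - 578/563 = -1640497/1053373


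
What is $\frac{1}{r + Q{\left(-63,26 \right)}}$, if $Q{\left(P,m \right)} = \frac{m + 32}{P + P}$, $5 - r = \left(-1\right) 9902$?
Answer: $\frac{63}{624112} \approx 0.00010094$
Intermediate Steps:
$r = 9907$ ($r = 5 - \left(-1\right) 9902 = 5 - -9902 = 5 + 9902 = 9907$)
$Q{\left(P,m \right)} = \frac{32 + m}{2 P}$
$\frac{1}{r + Q{\left(-63,26 \right)}} = \frac{1}{9907 + \frac{32 + 26}{2 \left(-63\right)}} = \frac{1}{9907 + \frac{1}{2} \left(- \frac{1}{63}\right) 58} = \frac{1}{9907 - \frac{29}{63}} = \frac{1}{\frac{624112}{63}} = \frac{63}{624112}$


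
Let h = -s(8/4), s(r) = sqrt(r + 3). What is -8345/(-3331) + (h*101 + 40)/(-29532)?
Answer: 61577825/24592773 + 101*sqrt(5)/29532 ≈ 2.5115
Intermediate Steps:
s(r) = sqrt(3 + r)
h = -sqrt(5) (h = -sqrt(3 + 8/4) = -sqrt(3 + 8*(1/4)) = -sqrt(3 + 2) = -sqrt(5) ≈ -2.2361)
-8345/(-3331) + (h*101 + 40)/(-29532) = -8345/(-3331) + (-sqrt(5)*101 + 40)/(-29532) = -8345*(-1/3331) + (-101*sqrt(5) + 40)*(-1/29532) = 8345/3331 + (40 - 101*sqrt(5))*(-1/29532) = 8345/3331 + (-10/7383 + 101*sqrt(5)/29532) = 61577825/24592773 + 101*sqrt(5)/29532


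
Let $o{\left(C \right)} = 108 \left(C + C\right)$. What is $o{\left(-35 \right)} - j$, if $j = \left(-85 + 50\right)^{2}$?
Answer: $-8785$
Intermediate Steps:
$o{\left(C \right)} = 216 C$ ($o{\left(C \right)} = 108 \cdot 2 C = 216 C$)
$j = 1225$ ($j = \left(-35\right)^{2} = 1225$)
$o{\left(-35 \right)} - j = 216 \left(-35\right) - 1225 = -7560 - 1225 = -8785$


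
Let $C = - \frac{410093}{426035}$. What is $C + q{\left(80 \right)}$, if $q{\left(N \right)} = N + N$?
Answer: $\frac{67755507}{426035} \approx 159.04$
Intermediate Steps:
$q{\left(N \right)} = 2 N$
$C = - \frac{410093}{426035}$ ($C = \left(-410093\right) \frac{1}{426035} = - \frac{410093}{426035} \approx -0.96258$)
$C + q{\left(80 \right)} = - \frac{410093}{426035} + 2 \cdot 80 = - \frac{410093}{426035} + 160 = \frac{67755507}{426035}$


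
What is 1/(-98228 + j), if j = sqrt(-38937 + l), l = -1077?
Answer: -3778/371106923 - 9*I*sqrt(494)/9648779998 ≈ -1.018e-5 - 2.0732e-8*I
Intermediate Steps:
j = 9*I*sqrt(494) (j = sqrt(-38937 - 1077) = sqrt(-40014) = 9*I*sqrt(494) ≈ 200.03*I)
1/(-98228 + j) = 1/(-98228 + 9*I*sqrt(494))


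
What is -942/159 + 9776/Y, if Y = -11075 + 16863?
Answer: -324826/76691 ≈ -4.2355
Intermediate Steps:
Y = 5788
-942/159 + 9776/Y = -942/159 + 9776/5788 = -942*1/159 + 9776*(1/5788) = -314/53 + 2444/1447 = -324826/76691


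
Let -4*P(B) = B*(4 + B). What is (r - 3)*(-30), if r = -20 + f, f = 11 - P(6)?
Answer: -90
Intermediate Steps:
P(B) = -B*(4 + B)/4
f = 26 (f = 11 - (-1)*6*(4 + 6)/4 = 11 - (-1)*6*10/4 = 11 - 1*(-15) = 11 + 15 = 26)
r = 6 (r = -20 + 26 = 6)
(r - 3)*(-30) = (6 - 3)*(-30) = 3*(-30) = -90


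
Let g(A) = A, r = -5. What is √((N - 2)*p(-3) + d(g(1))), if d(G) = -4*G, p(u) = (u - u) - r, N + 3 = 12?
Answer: √31 ≈ 5.5678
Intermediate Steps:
N = 9 (N = -3 + 12 = 9)
p(u) = 5 (p(u) = (u - u) - 1*(-5) = 0 + 5 = 5)
√((N - 2)*p(-3) + d(g(1))) = √((9 - 2)*5 - 4*1) = √(7*5 - 4) = √(35 - 4) = √31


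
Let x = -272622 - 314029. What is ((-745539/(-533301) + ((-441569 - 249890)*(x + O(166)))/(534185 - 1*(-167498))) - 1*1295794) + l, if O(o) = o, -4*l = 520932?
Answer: -105786935770445163/124736081861 ≈ -8.4809e+5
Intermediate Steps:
l = -130233 (l = -1/4*520932 = -130233)
x = -586651
((-745539/(-533301) + ((-441569 - 249890)*(x + O(166)))/(534185 - 1*(-167498))) - 1*1295794) + l = ((-745539/(-533301) + ((-441569 - 249890)*(-586651 + 166))/(534185 - 1*(-167498))) - 1*1295794) - 130233 = ((-745539*(-1/533301) + (-691459*(-586485))/(534185 + 167498)) - 1295794) - 130233 = ((248513/177767 + 405530331615/701683) - 1295794) - 130233 = (72090084837551084/124736081861 - 1295794) - 130233 = -89542181621441550/124736081861 - 130233 = -105786935770445163/124736081861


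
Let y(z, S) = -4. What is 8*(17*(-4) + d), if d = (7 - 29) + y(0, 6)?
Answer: -752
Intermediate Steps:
d = -26 (d = (7 - 29) - 4 = -22 - 4 = -26)
8*(17*(-4) + d) = 8*(17*(-4) - 26) = 8*(-68 - 26) = 8*(-94) = -752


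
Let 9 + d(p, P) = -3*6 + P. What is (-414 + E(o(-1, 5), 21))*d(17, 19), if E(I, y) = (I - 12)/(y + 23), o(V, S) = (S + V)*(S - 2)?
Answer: 3312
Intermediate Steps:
o(V, S) = (-2 + S)*(S + V) (o(V, S) = (S + V)*(-2 + S) = (-2 + S)*(S + V))
E(I, y) = (-12 + I)/(23 + y)
d(p, P) = -27 + P (d(p, P) = -9 + (-3*6 + P) = -9 + (-18 + P) = -27 + P)
(-414 + E(o(-1, 5), 21))*d(17, 19) = (-414 + (-12 + (5**2 - 2*5 - 2*(-1) + 5*(-1)))/(23 + 21))*(-27 + 19) = (-414 + (-12 + (25 - 10 + 2 - 5))/44)*(-8) = (-414 + (-12 + 12)/44)*(-8) = (-414 + (1/44)*0)*(-8) = (-414 + 0)*(-8) = -414*(-8) = 3312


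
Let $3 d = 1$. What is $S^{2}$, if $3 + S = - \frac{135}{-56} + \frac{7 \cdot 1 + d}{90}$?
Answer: $\frac{14737921}{57153600} \approx 0.25786$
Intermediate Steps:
$d = \frac{1}{3}$ ($d = \frac{1}{3} \cdot 1 = \frac{1}{3} \approx 0.33333$)
$S = - \frac{3839}{7560}$ ($S = -3 + \left(- \frac{135}{-56} + \frac{7 \cdot 1 + \frac{1}{3}}{90}\right) = -3 + \left(\left(-135\right) \left(- \frac{1}{56}\right) + \left(7 + \frac{1}{3}\right) \frac{1}{90}\right) = -3 + \left(\frac{135}{56} + \frac{22}{3} \cdot \frac{1}{90}\right) = -3 + \left(\frac{135}{56} + \frac{11}{135}\right) = -3 + \frac{18841}{7560} = - \frac{3839}{7560} \approx -0.5078$)
$S^{2} = \left(- \frac{3839}{7560}\right)^{2} = \frac{14737921}{57153600}$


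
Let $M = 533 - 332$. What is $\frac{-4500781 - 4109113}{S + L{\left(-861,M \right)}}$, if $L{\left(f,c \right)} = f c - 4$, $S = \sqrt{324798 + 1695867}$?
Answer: $\frac{149007130511}{2994947356} + \frac{4304947 \sqrt{2020665}}{14974736780} \approx 50.161$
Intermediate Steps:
$M = 201$ ($M = 533 - 332 = 201$)
$S = \sqrt{2020665} \approx 1421.5$
$L{\left(f,c \right)} = -4 + c f$ ($L{\left(f,c \right)} = c f - 4 = -4 + c f$)
$\frac{-4500781 - 4109113}{S + L{\left(-861,M \right)}} = \frac{-4500781 - 4109113}{\sqrt{2020665} + \left(-4 + 201 \left(-861\right)\right)} = - \frac{8609894}{\sqrt{2020665} - 173065} = - \frac{8609894}{-173065 + \sqrt{2020665}}$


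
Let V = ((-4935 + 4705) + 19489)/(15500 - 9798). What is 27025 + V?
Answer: 154115809/5702 ≈ 27028.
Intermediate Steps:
V = 19259/5702 (V = (-230 + 19489)/5702 = 19259*(1/5702) = 19259/5702 ≈ 3.3776)
27025 + V = 27025 + 19259/5702 = 154115809/5702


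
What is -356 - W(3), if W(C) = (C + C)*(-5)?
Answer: -326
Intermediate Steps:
W(C) = -10*C (W(C) = (2*C)*(-5) = -10*C)
-356 - W(3) = -356 - (-10)*3 = -356 - 1*(-30) = -356 + 30 = -326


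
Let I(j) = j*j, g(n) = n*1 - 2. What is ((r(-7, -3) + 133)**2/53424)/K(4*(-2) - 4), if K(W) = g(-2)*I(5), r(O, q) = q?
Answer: -169/53424 ≈ -0.0031634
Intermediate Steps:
g(n) = -2 + n (g(n) = n - 2 = -2 + n)
I(j) = j**2
K(W) = -100 (K(W) = (-2 - 2)*5**2 = -4*25 = -100)
((r(-7, -3) + 133)**2/53424)/K(4*(-2) - 4) = ((-3 + 133)**2/53424)/(-100) = (130**2*(1/53424))*(-1/100) = (16900*(1/53424))*(-1/100) = (4225/13356)*(-1/100) = -169/53424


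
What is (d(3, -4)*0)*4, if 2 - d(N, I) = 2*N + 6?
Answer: 0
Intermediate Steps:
d(N, I) = -4 - 2*N (d(N, I) = 2 - (2*N + 6) = 2 - (6 + 2*N) = 2 + (-6 - 2*N) = -4 - 2*N)
(d(3, -4)*0)*4 = ((-4 - 2*3)*0)*4 = ((-4 - 6)*0)*4 = -10*0*4 = 0*4 = 0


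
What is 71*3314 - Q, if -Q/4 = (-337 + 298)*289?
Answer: 190210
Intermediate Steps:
Q = 45084 (Q = -4*(-337 + 298)*289 = -(-156)*289 = -4*(-11271) = 45084)
71*3314 - Q = 71*3314 - 1*45084 = 235294 - 45084 = 190210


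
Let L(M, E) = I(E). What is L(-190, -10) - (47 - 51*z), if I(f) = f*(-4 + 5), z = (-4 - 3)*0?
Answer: -57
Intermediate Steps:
z = 0 (z = -7*0 = 0)
I(f) = f (I(f) = f*1 = f)
L(M, E) = E
L(-190, -10) - (47 - 51*z) = -10 - (47 - 51*0) = -10 - (47 + 0) = -10 - 1*47 = -10 - 47 = -57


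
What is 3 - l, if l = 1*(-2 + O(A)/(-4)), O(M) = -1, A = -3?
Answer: 19/4 ≈ 4.7500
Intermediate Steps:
l = -7/4 (l = 1*(-2 - 1/(-4)) = 1*(-2 - 1*(-¼)) = 1*(-2 + ¼) = 1*(-7/4) = -7/4 ≈ -1.7500)
3 - l = 3 - 1*(-7/4) = 3 + 7/4 = 19/4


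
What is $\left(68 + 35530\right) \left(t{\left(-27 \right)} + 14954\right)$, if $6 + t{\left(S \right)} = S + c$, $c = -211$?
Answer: $523646580$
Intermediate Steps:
$t{\left(S \right)} = -217 + S$ ($t{\left(S \right)} = -6 + \left(S - 211\right) = -6 + \left(-211 + S\right) = -217 + S$)
$\left(68 + 35530\right) \left(t{\left(-27 \right)} + 14954\right) = \left(68 + 35530\right) \left(\left(-217 - 27\right) + 14954\right) = 35598 \left(-244 + 14954\right) = 35598 \cdot 14710 = 523646580$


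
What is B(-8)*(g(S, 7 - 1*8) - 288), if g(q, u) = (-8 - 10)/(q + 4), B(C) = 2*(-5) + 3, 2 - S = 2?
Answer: 4095/2 ≈ 2047.5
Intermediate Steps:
S = 0 (S = 2 - 1*2 = 2 - 2 = 0)
B(C) = -7 (B(C) = -10 + 3 = -7)
g(q, u) = -18/(4 + q)
B(-8)*(g(S, 7 - 1*8) - 288) = -7*(-18/(4 + 0) - 288) = -7*(-18/4 - 288) = -7*(-18*1/4 - 288) = -7*(-9/2 - 288) = -7*(-585/2) = 4095/2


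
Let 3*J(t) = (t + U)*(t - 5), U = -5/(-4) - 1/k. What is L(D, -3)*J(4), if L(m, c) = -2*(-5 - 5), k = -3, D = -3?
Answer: -335/9 ≈ -37.222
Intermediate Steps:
U = 19/12 (U = -5/(-4) - 1/(-3) = -5*(-1/4) - 1*(-1/3) = 5/4 + 1/3 = 19/12 ≈ 1.5833)
L(m, c) = 20 (L(m, c) = -2*(-10) = 20)
J(t) = (-5 + t)*(19/12 + t)/3 (J(t) = ((t + 19/12)*(t - 5))/3 = ((19/12 + t)*(-5 + t))/3 = ((-5 + t)*(19/12 + t))/3 = (-5 + t)*(19/12 + t)/3)
L(D, -3)*J(4) = 20*(-95/36 - 41/36*4 + (1/3)*4**2) = 20*(-95/36 - 41/9 + (1/3)*16) = 20*(-95/36 - 41/9 + 16/3) = 20*(-67/36) = -335/9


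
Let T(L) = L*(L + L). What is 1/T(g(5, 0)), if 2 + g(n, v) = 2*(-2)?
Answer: 1/72 ≈ 0.013889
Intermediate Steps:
g(n, v) = -6 (g(n, v) = -2 + 2*(-2) = -2 - 4 = -6)
T(L) = 2*L² (T(L) = L*(2*L) = 2*L²)
1/T(g(5, 0)) = 1/(2*(-6)²) = 1/(2*36) = 1/72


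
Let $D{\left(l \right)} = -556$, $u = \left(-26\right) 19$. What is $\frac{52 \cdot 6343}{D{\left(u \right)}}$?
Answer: $- \frac{82459}{139} \approx -593.23$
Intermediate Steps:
$u = -494$
$\frac{52 \cdot 6343}{D{\left(u \right)}} = \frac{52 \cdot 6343}{-556} = 329836 \left(- \frac{1}{556}\right) = - \frac{82459}{139}$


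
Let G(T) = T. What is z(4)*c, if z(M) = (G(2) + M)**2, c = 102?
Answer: 3672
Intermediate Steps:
z(M) = (2 + M)**2
z(4)*c = (2 + 4)**2*102 = 6**2*102 = 36*102 = 3672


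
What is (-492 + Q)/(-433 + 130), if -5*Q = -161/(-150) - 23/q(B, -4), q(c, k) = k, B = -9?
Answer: 740047/454500 ≈ 1.6283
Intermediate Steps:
Q = -2047/1500 (Q = -(-161/(-150) - 23/(-4))/5 = -(-161*(-1/150) - 23*(-1/4))/5 = -(161/150 + 23/4)/5 = -1/5*2047/300 = -2047/1500 ≈ -1.3647)
(-492 + Q)/(-433 + 130) = (-492 - 2047/1500)/(-433 + 130) = -740047/1500/(-303) = -740047/1500*(-1/303) = 740047/454500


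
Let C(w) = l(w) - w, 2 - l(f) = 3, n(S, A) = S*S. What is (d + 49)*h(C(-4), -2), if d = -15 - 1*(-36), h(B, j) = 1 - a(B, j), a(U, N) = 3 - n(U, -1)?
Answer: 490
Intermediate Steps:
n(S, A) = S²
l(f) = -1 (l(f) = 2 - 1*3 = 2 - 3 = -1)
C(w) = -1 - w
a(U, N) = 3 - U²
h(B, j) = -2 + B² (h(B, j) = 1 - (3 - B²) = 1 + (-3 + B²) = -2 + B²)
d = 21 (d = -15 + 36 = 21)
(d + 49)*h(C(-4), -2) = (21 + 49)*(-2 + (-1 - 1*(-4))²) = 70*(-2 + (-1 + 4)²) = 70*(-2 + 3²) = 70*(-2 + 9) = 70*7 = 490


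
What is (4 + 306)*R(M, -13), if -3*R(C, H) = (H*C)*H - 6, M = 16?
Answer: -836380/3 ≈ -2.7879e+5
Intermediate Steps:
R(C, H) = 2 - C*H²/3 (R(C, H) = -((H*C)*H - 6)/3 = -((C*H)*H - 6)/3 = -(C*H² - 6)/3 = -(-6 + C*H²)/3 = 2 - C*H²/3)
(4 + 306)*R(M, -13) = (4 + 306)*(2 - ⅓*16*(-13)²) = 310*(2 - ⅓*16*169) = 310*(2 - 2704/3) = 310*(-2698/3) = -836380/3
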